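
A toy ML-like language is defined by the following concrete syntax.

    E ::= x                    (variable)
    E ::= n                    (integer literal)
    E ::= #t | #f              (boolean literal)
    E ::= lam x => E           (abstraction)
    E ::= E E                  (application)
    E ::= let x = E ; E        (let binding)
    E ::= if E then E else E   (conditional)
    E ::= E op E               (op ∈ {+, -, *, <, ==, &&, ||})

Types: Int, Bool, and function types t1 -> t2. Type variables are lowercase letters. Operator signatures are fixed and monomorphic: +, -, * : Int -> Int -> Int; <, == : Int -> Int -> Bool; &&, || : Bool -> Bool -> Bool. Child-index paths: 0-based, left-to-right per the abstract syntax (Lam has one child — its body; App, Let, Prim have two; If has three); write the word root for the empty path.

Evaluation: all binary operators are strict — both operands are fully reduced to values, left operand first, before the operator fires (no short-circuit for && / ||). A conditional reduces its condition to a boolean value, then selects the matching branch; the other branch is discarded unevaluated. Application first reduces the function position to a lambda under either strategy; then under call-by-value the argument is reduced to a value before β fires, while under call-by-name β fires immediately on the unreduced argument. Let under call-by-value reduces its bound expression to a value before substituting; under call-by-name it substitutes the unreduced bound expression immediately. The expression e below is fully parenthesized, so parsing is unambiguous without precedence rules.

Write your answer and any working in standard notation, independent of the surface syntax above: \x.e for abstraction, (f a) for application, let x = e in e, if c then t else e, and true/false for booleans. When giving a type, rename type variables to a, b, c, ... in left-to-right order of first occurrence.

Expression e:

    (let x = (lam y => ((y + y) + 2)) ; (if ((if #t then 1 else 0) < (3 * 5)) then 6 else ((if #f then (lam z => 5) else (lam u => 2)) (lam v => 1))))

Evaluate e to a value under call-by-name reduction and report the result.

Answer: 6

Working:
step 0: (let x = (\y.((y + y) + 2)) in (if ((if true then 1 else 0) < (3 * 5)) then 6 else ((if false then (\z.5) else (\u.2)) (\v.1))))
step 1: [let@root] (if ((if true then 1 else 0) < (3 * 5)) then 6 else ((if false then (\z.5) else (\u.2)) (\v.1)))
step 2: [if@0.0] (if (1 < (3 * 5)) then 6 else ((if false then (\z.5) else (\u.2)) (\v.1)))
step 3: [delta@0.1] (if (1 < 15) then 6 else ((if false then (\z.5) else (\u.2)) (\v.1)))
step 4: [delta@0] (if true then 6 else ((if false then (\z.5) else (\u.2)) (\v.1)))
step 5: [if@root] 6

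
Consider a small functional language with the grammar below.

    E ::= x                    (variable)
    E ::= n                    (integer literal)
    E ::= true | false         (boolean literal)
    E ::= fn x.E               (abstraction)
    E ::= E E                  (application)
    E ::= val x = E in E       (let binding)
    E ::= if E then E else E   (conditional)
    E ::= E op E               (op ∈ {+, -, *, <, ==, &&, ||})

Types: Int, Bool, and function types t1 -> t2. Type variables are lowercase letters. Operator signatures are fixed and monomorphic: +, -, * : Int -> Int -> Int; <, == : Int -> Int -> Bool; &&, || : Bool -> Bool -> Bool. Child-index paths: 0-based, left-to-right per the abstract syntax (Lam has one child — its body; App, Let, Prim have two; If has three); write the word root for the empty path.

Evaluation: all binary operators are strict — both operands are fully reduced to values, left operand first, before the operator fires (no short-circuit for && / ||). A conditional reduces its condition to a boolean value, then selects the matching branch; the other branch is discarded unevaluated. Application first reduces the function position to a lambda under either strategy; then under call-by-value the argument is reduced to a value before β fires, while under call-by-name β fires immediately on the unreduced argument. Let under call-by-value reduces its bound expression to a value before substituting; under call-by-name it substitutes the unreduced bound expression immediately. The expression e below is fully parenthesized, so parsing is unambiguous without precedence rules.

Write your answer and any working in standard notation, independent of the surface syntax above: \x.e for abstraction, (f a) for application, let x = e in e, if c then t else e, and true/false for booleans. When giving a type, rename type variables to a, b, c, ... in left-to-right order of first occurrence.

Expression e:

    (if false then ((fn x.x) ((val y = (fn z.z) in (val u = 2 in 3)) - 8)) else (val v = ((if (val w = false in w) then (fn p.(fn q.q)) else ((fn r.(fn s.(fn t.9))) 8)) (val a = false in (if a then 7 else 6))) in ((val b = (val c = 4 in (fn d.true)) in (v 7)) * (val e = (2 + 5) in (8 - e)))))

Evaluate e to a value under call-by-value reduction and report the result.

Answer: 9

Derivation:
step 0: (if false then ((\x.x) ((let y = (\z.z) in (let u = 2 in 3)) - 8)) else (let v = ((if (let w = false in w) then (\p.(\q.q)) else ((\r.(\s.(\t.9))) 8)) (let a = false in (if a then 7 else 6))) in ((let b = (let c = 4 in (\d.true)) in (v 7)) * (let e = (2 + 5) in (8 - e)))))
step 1: [if@root] (let v = ((if (let w = false in w) then (\p.(\q.q)) else ((\r.(\s.(\t.9))) 8)) (let a = false in (if a then 7 else 6))) in ((let b = (let c = 4 in (\d.true)) in (v 7)) * (let e = (2 + 5) in (8 - e))))
step 2: [let@0.0.0] (let v = ((if false then (\p.(\q.q)) else ((\r.(\s.(\t.9))) 8)) (let a = false in (if a then 7 else 6))) in ((let b = (let c = 4 in (\d.true)) in (v 7)) * (let e = (2 + 5) in (8 - e))))
step 3: [if@0.0] (let v = (((\r.(\s.(\t.9))) 8) (let a = false in (if a then 7 else 6))) in ((let b = (let c = 4 in (\d.true)) in (v 7)) * (let e = (2 + 5) in (8 - e))))
step 4: [beta@0.0] (let v = ((\s.(\t.9)) (let a = false in (if a then 7 else 6))) in ((let b = (let c = 4 in (\d.true)) in (v 7)) * (let e = (2 + 5) in (8 - e))))
step 5: [let@0.1] (let v = ((\s.(\t.9)) (if false then 7 else 6)) in ((let b = (let c = 4 in (\d.true)) in (v 7)) * (let e = (2 + 5) in (8 - e))))
step 6: [if@0.1] (let v = ((\s.(\t.9)) 6) in ((let b = (let c = 4 in (\d.true)) in (v 7)) * (let e = (2 + 5) in (8 - e))))
step 7: [beta@0] (let v = (\t.9) in ((let b = (let c = 4 in (\d.true)) in (v 7)) * (let e = (2 + 5) in (8 - e))))
step 8: [let@root] ((let b = (let c = 4 in (\d.true)) in ((\t.9) 7)) * (let e = (2 + 5) in (8 - e)))
step 9: [let@0.0] ((let b = (\d.true) in ((\t.9) 7)) * (let e = (2 + 5) in (8 - e)))
step 10: [let@0] (((\t.9) 7) * (let e = (2 + 5) in (8 - e)))
step 11: [beta@0] (9 * (let e = (2 + 5) in (8 - e)))
step 12: [delta@1.0] (9 * (let e = 7 in (8 - e)))
step 13: [let@1] (9 * (8 - 7))
step 14: [delta@1] (9 * 1)
step 15: [delta@root] 9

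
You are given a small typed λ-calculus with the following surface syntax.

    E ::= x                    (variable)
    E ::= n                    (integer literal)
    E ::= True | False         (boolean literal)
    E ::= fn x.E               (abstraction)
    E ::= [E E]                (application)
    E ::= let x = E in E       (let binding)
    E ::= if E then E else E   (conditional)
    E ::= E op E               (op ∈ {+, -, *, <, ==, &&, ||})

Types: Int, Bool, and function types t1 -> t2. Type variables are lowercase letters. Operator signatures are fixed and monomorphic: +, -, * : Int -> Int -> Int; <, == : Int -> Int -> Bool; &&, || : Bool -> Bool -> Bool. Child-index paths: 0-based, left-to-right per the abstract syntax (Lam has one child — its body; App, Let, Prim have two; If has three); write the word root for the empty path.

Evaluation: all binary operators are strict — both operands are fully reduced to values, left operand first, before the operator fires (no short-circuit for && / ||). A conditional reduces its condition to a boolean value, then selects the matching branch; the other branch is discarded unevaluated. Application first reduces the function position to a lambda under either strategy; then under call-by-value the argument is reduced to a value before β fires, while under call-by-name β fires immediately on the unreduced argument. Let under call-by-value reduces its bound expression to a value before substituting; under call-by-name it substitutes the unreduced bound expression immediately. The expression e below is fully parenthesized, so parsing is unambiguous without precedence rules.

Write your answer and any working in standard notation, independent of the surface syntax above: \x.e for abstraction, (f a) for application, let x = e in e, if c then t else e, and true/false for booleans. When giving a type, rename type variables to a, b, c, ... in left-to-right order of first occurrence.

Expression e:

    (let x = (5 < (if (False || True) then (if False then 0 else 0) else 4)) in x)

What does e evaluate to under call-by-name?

Answer: false

Working:
step 0: (let x = (5 < (if (false || true) then (if false then 0 else 0) else 4)) in x)
step 1: [let@root] (5 < (if (false || true) then (if false then 0 else 0) else 4))
step 2: [delta@1.0] (5 < (if true then (if false then 0 else 0) else 4))
step 3: [if@1] (5 < (if false then 0 else 0))
step 4: [if@1] (5 < 0)
step 5: [delta@root] false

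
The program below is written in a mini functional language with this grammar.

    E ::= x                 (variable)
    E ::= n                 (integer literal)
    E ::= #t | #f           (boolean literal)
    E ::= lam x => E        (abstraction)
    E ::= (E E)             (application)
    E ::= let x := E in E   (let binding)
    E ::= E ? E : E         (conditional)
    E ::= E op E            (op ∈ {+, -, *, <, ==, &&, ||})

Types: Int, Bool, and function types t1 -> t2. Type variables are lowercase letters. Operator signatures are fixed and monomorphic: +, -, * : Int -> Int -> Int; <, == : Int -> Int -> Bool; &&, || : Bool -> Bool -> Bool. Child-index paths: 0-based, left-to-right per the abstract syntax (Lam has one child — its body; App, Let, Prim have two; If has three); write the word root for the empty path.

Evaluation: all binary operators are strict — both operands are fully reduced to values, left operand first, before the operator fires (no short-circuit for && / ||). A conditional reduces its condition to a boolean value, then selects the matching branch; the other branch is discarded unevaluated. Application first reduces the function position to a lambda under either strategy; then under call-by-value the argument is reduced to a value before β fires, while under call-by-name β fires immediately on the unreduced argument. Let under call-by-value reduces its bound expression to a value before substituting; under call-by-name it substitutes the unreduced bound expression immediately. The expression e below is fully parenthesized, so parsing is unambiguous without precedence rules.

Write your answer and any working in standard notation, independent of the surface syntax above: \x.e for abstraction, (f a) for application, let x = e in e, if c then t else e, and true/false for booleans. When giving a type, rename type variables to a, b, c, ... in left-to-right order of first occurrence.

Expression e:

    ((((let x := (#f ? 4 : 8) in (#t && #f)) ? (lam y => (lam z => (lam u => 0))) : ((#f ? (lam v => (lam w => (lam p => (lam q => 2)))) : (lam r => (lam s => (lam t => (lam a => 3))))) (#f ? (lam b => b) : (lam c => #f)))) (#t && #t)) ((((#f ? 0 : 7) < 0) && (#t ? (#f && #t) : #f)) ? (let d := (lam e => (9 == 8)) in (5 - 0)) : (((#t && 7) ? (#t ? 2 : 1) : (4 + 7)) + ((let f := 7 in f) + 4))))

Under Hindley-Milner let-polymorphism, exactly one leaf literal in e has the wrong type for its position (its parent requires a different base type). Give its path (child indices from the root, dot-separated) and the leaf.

Answer: 1.2.0.0.1 : 7

Working:
  unify Bool ~ Bool
  unify Int ~ Int
let x : Int
  unify Bool ~ Bool
  unify Bool ~ Bool
  unify Bool ~ Bool
\u._ : c -> Int
\z._ : b -> c -> Int
\y._ : a -> b -> c -> Int
  unify Bool ~ Bool
\q._ : g -> Int
\p._ : f -> g -> Int
\w._ : e -> f -> g -> Int
\v._ : d -> e -> f -> g -> Int
\a._ : k -> Int
\t._ : j -> k -> Int
\s._ : i -> j -> k -> Int
\r._ : h -> i -> j -> k -> Int
  unify d -> e -> f -> g -> Int ~ h -> i -> j -> k -> Int
  unify d ~ h
  unify e -> f -> g -> Int ~ i -> j -> k -> Int
  unify e ~ i
  unify f -> g -> Int ~ j -> k -> Int
  unify f ~ j
  unify g -> Int ~ k -> Int
  unify g ~ k
  unify Int ~ Int
  unify Bool ~ Bool
b : l
\b._ : l -> l
\c._ : m -> Bool
  unify l -> l ~ m -> Bool
  unify l ~ m
  unify m ~ Bool
  unify h -> i -> j -> k -> Int ~ (Bool -> Bool) -> n
  unify h ~ Bool -> Bool
  unify i -> j -> k -> Int ~ n
_ _ : i -> j -> k -> Int
  unify a -> b -> c -> Int ~ i -> j -> k -> Int
  unify a ~ i
  unify b -> c -> Int ~ j -> k -> Int
  unify b ~ j
  unify c -> Int ~ k -> Int
  unify c ~ k
  unify Int ~ Int
  unify Bool ~ Bool
  unify Bool ~ Bool
  unify i -> j -> k -> Int ~ Bool -> o
  unify i ~ Bool
  unify j -> k -> Int ~ o
_ _ : j -> k -> Int
  unify Bool ~ Bool
  unify Int ~ Int
  unify Int ~ Int
  unify Int ~ Int
  unify Bool ~ Bool
  unify Bool ~ Bool
  unify Bool ~ Bool
  unify Bool ~ Bool
  unify Bool ~ Bool
  unify Bool ~ Bool
  unify Bool ~ Bool
  unify Int ~ Int
  unify Int ~ Int
\e._ : p -> Bool
let d : forall. p -> Bool
  unify Int ~ Int
  unify Int ~ Int
  unify Bool ~ Bool
  unify Int ~ Bool
  FAIL: mismatch Int ~ Bool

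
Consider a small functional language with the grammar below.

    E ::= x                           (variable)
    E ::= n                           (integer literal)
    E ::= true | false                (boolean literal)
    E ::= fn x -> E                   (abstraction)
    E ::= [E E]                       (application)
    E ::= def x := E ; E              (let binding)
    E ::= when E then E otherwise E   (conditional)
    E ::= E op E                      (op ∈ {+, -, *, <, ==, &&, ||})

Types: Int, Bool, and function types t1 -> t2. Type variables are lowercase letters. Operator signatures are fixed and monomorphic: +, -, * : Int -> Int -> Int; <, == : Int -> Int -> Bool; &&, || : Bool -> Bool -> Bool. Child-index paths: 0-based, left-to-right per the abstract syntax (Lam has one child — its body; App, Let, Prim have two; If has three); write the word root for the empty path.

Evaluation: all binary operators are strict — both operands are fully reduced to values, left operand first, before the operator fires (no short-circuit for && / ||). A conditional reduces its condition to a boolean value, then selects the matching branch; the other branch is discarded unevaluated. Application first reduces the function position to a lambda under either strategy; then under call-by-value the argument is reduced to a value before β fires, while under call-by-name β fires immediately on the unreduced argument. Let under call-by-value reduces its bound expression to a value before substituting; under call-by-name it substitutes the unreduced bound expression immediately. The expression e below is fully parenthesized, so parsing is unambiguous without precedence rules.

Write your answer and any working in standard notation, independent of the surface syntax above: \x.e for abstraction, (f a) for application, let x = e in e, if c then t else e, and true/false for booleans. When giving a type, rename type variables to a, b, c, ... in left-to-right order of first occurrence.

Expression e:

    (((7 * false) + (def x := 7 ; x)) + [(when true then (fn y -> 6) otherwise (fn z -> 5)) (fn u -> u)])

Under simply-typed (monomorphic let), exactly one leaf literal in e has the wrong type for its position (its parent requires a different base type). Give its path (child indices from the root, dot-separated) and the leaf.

Trace:
  unify Int ~ Int
  unify Bool ~ Int
  FAIL: mismatch Bool ~ Int

Answer: 0.0.1 : false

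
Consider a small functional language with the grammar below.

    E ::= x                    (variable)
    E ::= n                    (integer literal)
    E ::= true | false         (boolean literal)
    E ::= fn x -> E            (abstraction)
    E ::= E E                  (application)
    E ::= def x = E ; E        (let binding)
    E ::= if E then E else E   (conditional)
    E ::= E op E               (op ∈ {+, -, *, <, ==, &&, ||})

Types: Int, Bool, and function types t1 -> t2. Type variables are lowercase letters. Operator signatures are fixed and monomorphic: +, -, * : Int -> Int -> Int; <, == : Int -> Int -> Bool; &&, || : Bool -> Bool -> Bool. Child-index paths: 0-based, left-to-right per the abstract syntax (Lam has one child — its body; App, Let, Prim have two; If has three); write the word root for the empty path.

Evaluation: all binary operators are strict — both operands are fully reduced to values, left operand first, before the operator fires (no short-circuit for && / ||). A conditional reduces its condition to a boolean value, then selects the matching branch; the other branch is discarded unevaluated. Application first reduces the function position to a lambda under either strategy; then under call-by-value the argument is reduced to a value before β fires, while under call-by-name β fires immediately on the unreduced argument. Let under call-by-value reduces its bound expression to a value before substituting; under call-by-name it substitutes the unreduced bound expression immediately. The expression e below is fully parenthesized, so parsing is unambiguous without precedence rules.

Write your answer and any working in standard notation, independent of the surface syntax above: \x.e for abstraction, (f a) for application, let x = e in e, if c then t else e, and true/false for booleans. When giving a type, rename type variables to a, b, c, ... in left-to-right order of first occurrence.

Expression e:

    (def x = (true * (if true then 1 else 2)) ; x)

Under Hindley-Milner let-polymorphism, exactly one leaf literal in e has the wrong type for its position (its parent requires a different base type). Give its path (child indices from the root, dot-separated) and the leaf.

Working:
  unify Bool ~ Int
  FAIL: mismatch Bool ~ Int

Answer: 0.0 : true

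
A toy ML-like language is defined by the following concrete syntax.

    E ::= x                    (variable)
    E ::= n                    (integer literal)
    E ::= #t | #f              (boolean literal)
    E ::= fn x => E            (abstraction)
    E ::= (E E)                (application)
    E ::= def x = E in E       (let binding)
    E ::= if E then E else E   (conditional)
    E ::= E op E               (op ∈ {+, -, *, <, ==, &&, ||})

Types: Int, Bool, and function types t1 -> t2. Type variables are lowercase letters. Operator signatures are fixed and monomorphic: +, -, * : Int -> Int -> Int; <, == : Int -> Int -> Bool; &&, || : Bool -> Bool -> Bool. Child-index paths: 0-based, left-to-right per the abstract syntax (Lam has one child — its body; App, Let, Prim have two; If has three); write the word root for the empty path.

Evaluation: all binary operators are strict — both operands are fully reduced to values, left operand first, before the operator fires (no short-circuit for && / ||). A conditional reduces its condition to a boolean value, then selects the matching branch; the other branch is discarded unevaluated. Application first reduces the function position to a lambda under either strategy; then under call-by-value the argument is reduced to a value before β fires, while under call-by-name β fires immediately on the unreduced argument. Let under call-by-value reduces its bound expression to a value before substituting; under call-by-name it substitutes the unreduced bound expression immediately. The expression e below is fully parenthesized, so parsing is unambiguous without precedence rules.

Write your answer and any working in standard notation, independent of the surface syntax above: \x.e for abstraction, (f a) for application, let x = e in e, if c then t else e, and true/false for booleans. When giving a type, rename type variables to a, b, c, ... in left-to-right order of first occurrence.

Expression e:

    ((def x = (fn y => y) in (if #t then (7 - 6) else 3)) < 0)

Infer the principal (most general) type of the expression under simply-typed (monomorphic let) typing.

Working:
y : a
\y._ : a -> a
let x : a -> a
  unify Bool ~ Bool
  unify Int ~ Int
  unify Int ~ Int
  unify Int ~ Int
  unify Int ~ Int
  unify Int ~ Int

Answer: Bool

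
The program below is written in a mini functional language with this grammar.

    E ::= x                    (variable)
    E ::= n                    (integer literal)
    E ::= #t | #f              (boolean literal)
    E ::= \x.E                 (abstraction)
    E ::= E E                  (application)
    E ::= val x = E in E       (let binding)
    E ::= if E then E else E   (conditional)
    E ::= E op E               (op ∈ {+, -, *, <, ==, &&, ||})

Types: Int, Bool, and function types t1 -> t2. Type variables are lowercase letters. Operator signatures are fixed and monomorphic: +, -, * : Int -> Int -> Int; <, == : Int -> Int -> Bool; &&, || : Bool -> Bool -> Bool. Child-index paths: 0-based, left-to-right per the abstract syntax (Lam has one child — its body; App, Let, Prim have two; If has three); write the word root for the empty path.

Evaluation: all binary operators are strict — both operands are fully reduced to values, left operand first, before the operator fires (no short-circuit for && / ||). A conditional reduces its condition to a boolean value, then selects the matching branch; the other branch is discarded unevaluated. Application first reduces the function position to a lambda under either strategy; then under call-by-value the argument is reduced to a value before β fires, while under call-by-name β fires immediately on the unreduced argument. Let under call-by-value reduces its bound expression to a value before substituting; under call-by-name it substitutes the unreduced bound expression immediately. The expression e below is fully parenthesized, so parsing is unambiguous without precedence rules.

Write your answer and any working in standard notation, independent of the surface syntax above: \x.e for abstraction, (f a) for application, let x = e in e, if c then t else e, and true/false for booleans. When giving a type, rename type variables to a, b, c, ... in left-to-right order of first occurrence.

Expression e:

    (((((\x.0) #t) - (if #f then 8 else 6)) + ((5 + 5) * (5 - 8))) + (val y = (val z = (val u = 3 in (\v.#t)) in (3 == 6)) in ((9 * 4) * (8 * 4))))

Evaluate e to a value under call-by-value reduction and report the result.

Answer: 1116

Derivation:
step 0: (((((\x.0) true) - (if false then 8 else 6)) + ((5 + 5) * (5 - 8))) + (let y = (let z = (let u = 3 in (\v.true)) in (3 == 6)) in ((9 * 4) * (8 * 4))))
step 1: [beta@0.0.0] (((0 - (if false then 8 else 6)) + ((5 + 5) * (5 - 8))) + (let y = (let z = (let u = 3 in (\v.true)) in (3 == 6)) in ((9 * 4) * (8 * 4))))
step 2: [if@0.0.1] (((0 - 6) + ((5 + 5) * (5 - 8))) + (let y = (let z = (let u = 3 in (\v.true)) in (3 == 6)) in ((9 * 4) * (8 * 4))))
step 3: [delta@0.0] ((-6 + ((5 + 5) * (5 - 8))) + (let y = (let z = (let u = 3 in (\v.true)) in (3 == 6)) in ((9 * 4) * (8 * 4))))
step 4: [delta@0.1.0] ((-6 + (10 * (5 - 8))) + (let y = (let z = (let u = 3 in (\v.true)) in (3 == 6)) in ((9 * 4) * (8 * 4))))
step 5: [delta@0.1.1] ((-6 + (10 * -3)) + (let y = (let z = (let u = 3 in (\v.true)) in (3 == 6)) in ((9 * 4) * (8 * 4))))
step 6: [delta@0.1] ((-6 + -30) + (let y = (let z = (let u = 3 in (\v.true)) in (3 == 6)) in ((9 * 4) * (8 * 4))))
step 7: [delta@0] (-36 + (let y = (let z = (let u = 3 in (\v.true)) in (3 == 6)) in ((9 * 4) * (8 * 4))))
step 8: [let@1.0.0] (-36 + (let y = (let z = (\v.true) in (3 == 6)) in ((9 * 4) * (8 * 4))))
step 9: [let@1.0] (-36 + (let y = (3 == 6) in ((9 * 4) * (8 * 4))))
step 10: [delta@1.0] (-36 + (let y = false in ((9 * 4) * (8 * 4))))
step 11: [let@1] (-36 + ((9 * 4) * (8 * 4)))
step 12: [delta@1.0] (-36 + (36 * (8 * 4)))
step 13: [delta@1.1] (-36 + (36 * 32))
step 14: [delta@1] (-36 + 1152)
step 15: [delta@root] 1116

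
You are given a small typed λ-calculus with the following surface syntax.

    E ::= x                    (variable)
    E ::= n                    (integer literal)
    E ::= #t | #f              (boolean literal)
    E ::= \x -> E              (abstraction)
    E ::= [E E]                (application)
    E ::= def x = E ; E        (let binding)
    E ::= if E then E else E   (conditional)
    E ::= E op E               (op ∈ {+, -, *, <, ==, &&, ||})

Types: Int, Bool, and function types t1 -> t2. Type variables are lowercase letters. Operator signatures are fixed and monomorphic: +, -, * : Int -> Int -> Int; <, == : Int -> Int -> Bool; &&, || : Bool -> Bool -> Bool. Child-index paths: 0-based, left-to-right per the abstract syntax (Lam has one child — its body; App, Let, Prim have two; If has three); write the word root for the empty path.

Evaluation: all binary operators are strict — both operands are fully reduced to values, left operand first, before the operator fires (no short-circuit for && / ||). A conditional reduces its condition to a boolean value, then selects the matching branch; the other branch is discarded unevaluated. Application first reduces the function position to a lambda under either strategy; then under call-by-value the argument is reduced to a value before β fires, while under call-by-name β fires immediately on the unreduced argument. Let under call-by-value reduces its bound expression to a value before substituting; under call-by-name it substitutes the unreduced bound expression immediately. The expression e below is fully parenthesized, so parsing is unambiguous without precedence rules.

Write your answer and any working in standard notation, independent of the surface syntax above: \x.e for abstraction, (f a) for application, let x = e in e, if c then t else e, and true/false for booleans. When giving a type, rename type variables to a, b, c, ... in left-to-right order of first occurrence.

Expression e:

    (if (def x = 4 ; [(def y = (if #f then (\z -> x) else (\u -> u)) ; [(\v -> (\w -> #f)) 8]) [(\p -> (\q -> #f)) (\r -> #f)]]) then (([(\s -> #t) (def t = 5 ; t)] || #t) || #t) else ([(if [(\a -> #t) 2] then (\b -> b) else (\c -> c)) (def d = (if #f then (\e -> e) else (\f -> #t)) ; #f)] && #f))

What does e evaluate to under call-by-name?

Answer: false

Derivation:
step 0: (if (let x = 4 in ((let y = (if false then (\z.x) else (\u.u)) in ((\v.(\w.false)) 8)) ((\p.(\q.false)) (\r.false)))) then ((((\s.true) (let t = 5 in t)) || true) || true) else (((if ((\a.true) 2) then (\b.b) else (\c.c)) (let d = (if false then (\e.e) else (\f.true)) in false)) && false))
step 1: [let@0] (if ((let y = (if false then (\z.4) else (\u.u)) in ((\v.(\w.false)) 8)) ((\p.(\q.false)) (\r.false))) then ((((\s.true) (let t = 5 in t)) || true) || true) else (((if ((\a.true) 2) then (\b.b) else (\c.c)) (let d = (if false then (\e.e) else (\f.true)) in false)) && false))
step 2: [let@0.0] (if (((\v.(\w.false)) 8) ((\p.(\q.false)) (\r.false))) then ((((\s.true) (let t = 5 in t)) || true) || true) else (((if ((\a.true) 2) then (\b.b) else (\c.c)) (let d = (if false then (\e.e) else (\f.true)) in false)) && false))
step 3: [beta@0.0] (if ((\w.false) ((\p.(\q.false)) (\r.false))) then ((((\s.true) (let t = 5 in t)) || true) || true) else (((if ((\a.true) 2) then (\b.b) else (\c.c)) (let d = (if false then (\e.e) else (\f.true)) in false)) && false))
step 4: [beta@0] (if false then ((((\s.true) (let t = 5 in t)) || true) || true) else (((if ((\a.true) 2) then (\b.b) else (\c.c)) (let d = (if false then (\e.e) else (\f.true)) in false)) && false))
step 5: [if@root] (((if ((\a.true) 2) then (\b.b) else (\c.c)) (let d = (if false then (\e.e) else (\f.true)) in false)) && false)
step 6: [beta@0.0.0] (((if true then (\b.b) else (\c.c)) (let d = (if false then (\e.e) else (\f.true)) in false)) && false)
step 7: [if@0.0] (((\b.b) (let d = (if false then (\e.e) else (\f.true)) in false)) && false)
step 8: [beta@0] ((let d = (if false then (\e.e) else (\f.true)) in false) && false)
step 9: [let@0] (false && false)
step 10: [delta@root] false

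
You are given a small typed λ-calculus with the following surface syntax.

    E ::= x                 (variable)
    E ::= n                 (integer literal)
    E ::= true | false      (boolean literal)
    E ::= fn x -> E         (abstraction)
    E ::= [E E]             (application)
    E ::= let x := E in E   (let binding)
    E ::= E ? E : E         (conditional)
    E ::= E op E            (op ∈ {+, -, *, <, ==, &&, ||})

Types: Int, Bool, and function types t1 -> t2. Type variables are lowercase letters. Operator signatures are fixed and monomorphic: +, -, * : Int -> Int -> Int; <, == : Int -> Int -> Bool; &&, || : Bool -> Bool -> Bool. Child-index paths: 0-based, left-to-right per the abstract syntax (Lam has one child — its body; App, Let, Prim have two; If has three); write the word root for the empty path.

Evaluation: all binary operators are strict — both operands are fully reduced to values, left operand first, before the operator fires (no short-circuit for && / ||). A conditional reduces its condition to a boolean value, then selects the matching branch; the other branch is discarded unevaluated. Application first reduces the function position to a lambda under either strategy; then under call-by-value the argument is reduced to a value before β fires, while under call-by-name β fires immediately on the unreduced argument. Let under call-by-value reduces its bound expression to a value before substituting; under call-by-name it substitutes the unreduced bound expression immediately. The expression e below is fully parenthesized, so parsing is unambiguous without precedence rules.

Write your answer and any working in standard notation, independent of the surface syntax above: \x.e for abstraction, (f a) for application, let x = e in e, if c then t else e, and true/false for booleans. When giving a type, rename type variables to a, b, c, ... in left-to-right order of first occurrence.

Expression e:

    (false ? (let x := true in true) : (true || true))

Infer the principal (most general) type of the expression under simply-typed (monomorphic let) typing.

Answer: Bool

Trace:
  unify Bool ~ Bool
let x : Bool
  unify Bool ~ Bool
  unify Bool ~ Bool
  unify Bool ~ Bool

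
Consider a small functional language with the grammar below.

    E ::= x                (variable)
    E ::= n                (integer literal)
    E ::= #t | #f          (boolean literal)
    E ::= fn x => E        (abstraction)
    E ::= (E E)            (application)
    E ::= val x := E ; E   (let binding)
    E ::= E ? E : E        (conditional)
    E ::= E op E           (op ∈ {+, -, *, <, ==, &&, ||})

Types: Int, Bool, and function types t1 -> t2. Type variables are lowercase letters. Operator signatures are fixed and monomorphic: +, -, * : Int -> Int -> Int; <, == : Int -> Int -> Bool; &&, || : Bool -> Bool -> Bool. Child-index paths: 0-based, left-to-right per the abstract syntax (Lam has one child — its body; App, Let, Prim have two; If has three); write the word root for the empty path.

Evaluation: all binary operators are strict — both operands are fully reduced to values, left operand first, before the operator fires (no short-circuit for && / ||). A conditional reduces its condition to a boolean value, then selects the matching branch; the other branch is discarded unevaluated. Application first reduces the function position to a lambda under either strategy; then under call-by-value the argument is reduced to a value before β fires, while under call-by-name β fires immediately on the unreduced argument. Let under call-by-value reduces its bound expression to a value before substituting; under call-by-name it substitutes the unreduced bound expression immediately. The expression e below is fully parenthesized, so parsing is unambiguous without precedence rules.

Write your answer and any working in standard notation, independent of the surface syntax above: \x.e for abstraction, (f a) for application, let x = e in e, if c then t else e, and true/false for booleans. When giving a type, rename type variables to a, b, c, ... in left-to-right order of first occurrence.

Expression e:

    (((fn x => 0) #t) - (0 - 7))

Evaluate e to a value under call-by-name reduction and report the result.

Derivation:
step 0: (((\x.0) true) - (0 - 7))
step 1: [beta@0] (0 - (0 - 7))
step 2: [delta@1] (0 - -7)
step 3: [delta@root] 7

Answer: 7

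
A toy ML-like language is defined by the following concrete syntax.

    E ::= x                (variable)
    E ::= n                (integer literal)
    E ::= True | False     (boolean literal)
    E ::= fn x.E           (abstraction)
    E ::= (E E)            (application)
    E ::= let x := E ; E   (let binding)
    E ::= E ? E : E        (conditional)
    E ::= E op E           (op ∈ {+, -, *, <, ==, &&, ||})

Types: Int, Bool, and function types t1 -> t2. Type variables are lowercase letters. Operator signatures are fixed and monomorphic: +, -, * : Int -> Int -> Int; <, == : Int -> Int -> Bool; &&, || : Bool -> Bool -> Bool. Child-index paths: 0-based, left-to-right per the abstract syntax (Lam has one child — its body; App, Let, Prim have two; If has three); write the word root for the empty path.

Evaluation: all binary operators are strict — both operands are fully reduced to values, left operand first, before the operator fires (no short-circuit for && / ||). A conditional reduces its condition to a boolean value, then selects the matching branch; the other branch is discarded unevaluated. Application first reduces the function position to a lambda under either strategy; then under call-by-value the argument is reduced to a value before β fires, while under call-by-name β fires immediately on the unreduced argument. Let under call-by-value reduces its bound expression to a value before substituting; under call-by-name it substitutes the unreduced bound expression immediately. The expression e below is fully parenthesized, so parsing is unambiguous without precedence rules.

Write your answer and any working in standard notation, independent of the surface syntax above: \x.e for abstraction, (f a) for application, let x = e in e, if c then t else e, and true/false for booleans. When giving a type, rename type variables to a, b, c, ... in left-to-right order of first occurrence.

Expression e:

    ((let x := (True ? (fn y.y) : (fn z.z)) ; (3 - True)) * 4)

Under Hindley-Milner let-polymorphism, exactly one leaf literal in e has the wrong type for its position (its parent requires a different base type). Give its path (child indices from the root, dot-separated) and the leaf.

Answer: 0.1.1 : true

Derivation:
  unify Bool ~ Bool
y : a
\y._ : a -> a
z : b
\z._ : b -> b
  unify a -> a ~ b -> b
  unify a ~ b
  unify b ~ b
let x : forall. b -> b
  unify Int ~ Int
  unify Bool ~ Int
  FAIL: mismatch Bool ~ Int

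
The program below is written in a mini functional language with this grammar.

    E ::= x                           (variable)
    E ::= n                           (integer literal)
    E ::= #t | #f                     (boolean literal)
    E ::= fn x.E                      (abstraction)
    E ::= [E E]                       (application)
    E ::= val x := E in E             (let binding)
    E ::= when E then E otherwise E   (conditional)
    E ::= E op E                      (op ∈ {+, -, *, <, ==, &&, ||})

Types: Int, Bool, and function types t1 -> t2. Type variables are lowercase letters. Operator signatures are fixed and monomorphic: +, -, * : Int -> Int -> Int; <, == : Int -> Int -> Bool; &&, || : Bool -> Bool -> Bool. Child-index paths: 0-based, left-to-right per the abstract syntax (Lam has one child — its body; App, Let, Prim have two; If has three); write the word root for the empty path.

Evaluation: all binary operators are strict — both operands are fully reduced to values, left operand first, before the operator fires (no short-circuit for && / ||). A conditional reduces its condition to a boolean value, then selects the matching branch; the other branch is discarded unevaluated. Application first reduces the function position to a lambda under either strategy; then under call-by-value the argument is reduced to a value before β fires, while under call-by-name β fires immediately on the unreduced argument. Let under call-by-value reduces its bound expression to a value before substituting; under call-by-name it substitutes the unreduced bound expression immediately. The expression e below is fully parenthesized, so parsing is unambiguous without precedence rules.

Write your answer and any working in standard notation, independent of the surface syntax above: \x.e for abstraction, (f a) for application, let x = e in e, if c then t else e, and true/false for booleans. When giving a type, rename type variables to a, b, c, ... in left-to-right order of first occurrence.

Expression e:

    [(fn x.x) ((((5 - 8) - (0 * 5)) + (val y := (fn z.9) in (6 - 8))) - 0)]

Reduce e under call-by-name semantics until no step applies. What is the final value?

Answer: -5

Derivation:
step 0: ((\x.x) ((((5 - 8) - (0 * 5)) + (let y = (\z.9) in (6 - 8))) - 0))
step 1: [beta@root] ((((5 - 8) - (0 * 5)) + (let y = (\z.9) in (6 - 8))) - 0)
step 2: [delta@0.0.0] (((-3 - (0 * 5)) + (let y = (\z.9) in (6 - 8))) - 0)
step 3: [delta@0.0.1] (((-3 - 0) + (let y = (\z.9) in (6 - 8))) - 0)
step 4: [delta@0.0] ((-3 + (let y = (\z.9) in (6 - 8))) - 0)
step 5: [let@0.1] ((-3 + (6 - 8)) - 0)
step 6: [delta@0.1] ((-3 + -2) - 0)
step 7: [delta@0] (-5 - 0)
step 8: [delta@root] -5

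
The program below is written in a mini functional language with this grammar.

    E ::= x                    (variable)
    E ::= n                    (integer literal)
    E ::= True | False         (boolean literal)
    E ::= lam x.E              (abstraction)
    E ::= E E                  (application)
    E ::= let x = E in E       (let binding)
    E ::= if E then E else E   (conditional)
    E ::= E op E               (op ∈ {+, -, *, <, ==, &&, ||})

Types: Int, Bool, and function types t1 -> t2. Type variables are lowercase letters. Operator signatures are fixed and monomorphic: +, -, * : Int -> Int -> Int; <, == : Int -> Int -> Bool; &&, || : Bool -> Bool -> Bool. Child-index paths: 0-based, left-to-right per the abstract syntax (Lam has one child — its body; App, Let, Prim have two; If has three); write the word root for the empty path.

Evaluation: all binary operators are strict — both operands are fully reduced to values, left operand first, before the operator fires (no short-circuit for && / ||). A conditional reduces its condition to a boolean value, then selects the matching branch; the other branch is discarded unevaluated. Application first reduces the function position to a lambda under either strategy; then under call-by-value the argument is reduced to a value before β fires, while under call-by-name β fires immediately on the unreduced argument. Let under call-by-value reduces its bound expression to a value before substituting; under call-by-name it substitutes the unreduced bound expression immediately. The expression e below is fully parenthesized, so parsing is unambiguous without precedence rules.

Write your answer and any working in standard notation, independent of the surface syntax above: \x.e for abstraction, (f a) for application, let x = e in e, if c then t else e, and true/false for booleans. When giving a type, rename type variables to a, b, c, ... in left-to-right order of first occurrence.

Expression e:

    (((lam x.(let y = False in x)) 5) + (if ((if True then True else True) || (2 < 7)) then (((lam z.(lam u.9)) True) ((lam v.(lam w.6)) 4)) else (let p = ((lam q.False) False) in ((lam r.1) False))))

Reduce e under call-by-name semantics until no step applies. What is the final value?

Answer: 14

Derivation:
step 0: (((\x.(let y = false in x)) 5) + (if ((if true then true else true) || (2 < 7)) then (((\z.(\u.9)) true) ((\v.(\w.6)) 4)) else (let p = ((\q.false) false) in ((\r.1) false))))
step 1: [beta@0] ((let y = false in 5) + (if ((if true then true else true) || (2 < 7)) then (((\z.(\u.9)) true) ((\v.(\w.6)) 4)) else (let p = ((\q.false) false) in ((\r.1) false))))
step 2: [let@0] (5 + (if ((if true then true else true) || (2 < 7)) then (((\z.(\u.9)) true) ((\v.(\w.6)) 4)) else (let p = ((\q.false) false) in ((\r.1) false))))
step 3: [if@1.0.0] (5 + (if (true || (2 < 7)) then (((\z.(\u.9)) true) ((\v.(\w.6)) 4)) else (let p = ((\q.false) false) in ((\r.1) false))))
step 4: [delta@1.0.1] (5 + (if (true || true) then (((\z.(\u.9)) true) ((\v.(\w.6)) 4)) else (let p = ((\q.false) false) in ((\r.1) false))))
step 5: [delta@1.0] (5 + (if true then (((\z.(\u.9)) true) ((\v.(\w.6)) 4)) else (let p = ((\q.false) false) in ((\r.1) false))))
step 6: [if@1] (5 + (((\z.(\u.9)) true) ((\v.(\w.6)) 4)))
step 7: [beta@1.0] (5 + ((\u.9) ((\v.(\w.6)) 4)))
step 8: [beta@1] (5 + 9)
step 9: [delta@root] 14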